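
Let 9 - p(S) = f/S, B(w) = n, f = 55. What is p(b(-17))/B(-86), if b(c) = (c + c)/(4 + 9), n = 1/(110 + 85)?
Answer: 199095/34 ≈ 5855.7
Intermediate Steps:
n = 1/195 ≈ 0.0051282
B(w) = 1/195
b(c) = 2*c/13 (b(c) = (2*c)/13 = (2*c)*(1/13) = 2*c/13)
p(S) = 9 - 55/S
p(b(-17))/B(-86) = (9 - 55/((2/13)*(-17)))/(1/195) = (9 - 55/(-34/13))*195 = (9 - 55*(-13/34))*195 = (9 + 715/34)*195 = (1021/34)*195 = 199095/34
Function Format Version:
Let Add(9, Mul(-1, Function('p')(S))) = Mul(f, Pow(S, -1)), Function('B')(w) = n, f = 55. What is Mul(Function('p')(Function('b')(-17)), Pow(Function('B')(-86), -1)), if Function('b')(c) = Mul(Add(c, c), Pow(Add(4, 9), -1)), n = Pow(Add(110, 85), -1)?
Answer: Rational(199095, 34) ≈ 5855.7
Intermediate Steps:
n = Rational(1, 195) (n = Pow(195, -1) = Rational(1, 195) ≈ 0.0051282)
Function('B')(w) = Rational(1, 195)
Function('b')(c) = Mul(Rational(2, 13), c) (Function('b')(c) = Mul(Mul(2, c), Pow(13, -1)) = Mul(Mul(2, c), Rational(1, 13)) = Mul(Rational(2, 13), c))
Function('p')(S) = Add(9, Mul(-55, Pow(S, -1))) (Function('p')(S) = Add(9, Mul(-1, Mul(55, Pow(S, -1)))) = Add(9, Mul(-55, Pow(S, -1))))
Mul(Function('p')(Function('b')(-17)), Pow(Function('B')(-86), -1)) = Mul(Add(9, Mul(-55, Pow(Mul(Rational(2, 13), -17), -1))), Pow(Rational(1, 195), -1)) = Mul(Add(9, Mul(-55, Pow(Rational(-34, 13), -1))), 195) = Mul(Add(9, Mul(-55, Rational(-13, 34))), 195) = Mul(Add(9, Rational(715, 34)), 195) = Mul(Rational(1021, 34), 195) = Rational(199095, 34)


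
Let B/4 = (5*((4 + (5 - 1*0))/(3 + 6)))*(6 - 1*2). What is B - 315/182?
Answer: 2035/26 ≈ 78.269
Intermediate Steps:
B = 80 (B = 4*((5*((4 + (5 - 1*0))/(3 + 6)))*(6 - 1*2)) = 4*((5*((4 + (5 + 0))/9))*(6 - 2)) = 4*((5*((4 + 5)*(⅑)))*4) = 4*((5*(9*(⅑)))*4) = 4*((5*1)*4) = 4*(5*4) = 4*20 = 80)
B - 315/182 = 80 - 315/182 = 80 - 315*1/182 = 80 - 45/26 = 2035/26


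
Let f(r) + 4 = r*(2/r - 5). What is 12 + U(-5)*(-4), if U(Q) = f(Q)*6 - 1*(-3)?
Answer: -552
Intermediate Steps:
f(r) = -4 + r*(-5 + 2/r) (f(r) = -4 + r*(2/r - 5) = -4 + r*(-5 + 2/r))
U(Q) = -9 - 30*Q (U(Q) = (-2 - 5*Q)*6 - 1*(-3) = (-12 - 30*Q) + 3 = -9 - 30*Q)
12 + U(-5)*(-4) = 12 + (-9 - 30*(-5))*(-4) = 12 + (-9 + 150)*(-4) = 12 + 141*(-4) = 12 - 564 = -552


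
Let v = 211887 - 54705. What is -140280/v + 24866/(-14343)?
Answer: -986753942/375743571 ≈ -2.6261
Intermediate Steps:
v = 157182
-140280/v + 24866/(-14343) = -140280/157182 + 24866/(-14343) = -140280*1/157182 + 24866*(-1/14343) = -23380/26197 - 24866/14343 = -986753942/375743571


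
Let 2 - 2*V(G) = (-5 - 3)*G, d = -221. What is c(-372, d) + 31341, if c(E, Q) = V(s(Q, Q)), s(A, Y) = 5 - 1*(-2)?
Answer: 31370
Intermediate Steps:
s(A, Y) = 7 (s(A, Y) = 5 + 2 = 7)
V(G) = 1 + 4*G (V(G) = 1 - (-5 - 3)*G/2 = 1 - (-4)*G = 1 + 4*G)
c(E, Q) = 29 (c(E, Q) = 1 + 4*7 = 1 + 28 = 29)
c(-372, d) + 31341 = 29 + 31341 = 31370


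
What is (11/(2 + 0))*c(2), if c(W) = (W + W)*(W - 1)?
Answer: 22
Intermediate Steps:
c(W) = 2*W*(-1 + W) (c(W) = (2*W)*(-1 + W) = 2*W*(-1 + W))
(11/(2 + 0))*c(2) = (11/(2 + 0))*(2*2*(-1 + 2)) = (11/2)*(2*2*1) = ((½)*11)*4 = (11/2)*4 = 22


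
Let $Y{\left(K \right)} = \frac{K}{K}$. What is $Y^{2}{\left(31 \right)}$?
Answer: $1$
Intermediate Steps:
$Y{\left(K \right)} = 1$
$Y^{2}{\left(31 \right)} = 1^{2} = 1$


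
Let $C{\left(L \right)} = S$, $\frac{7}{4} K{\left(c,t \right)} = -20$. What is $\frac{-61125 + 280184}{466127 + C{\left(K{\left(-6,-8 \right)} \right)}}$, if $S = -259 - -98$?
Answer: $\frac{219059}{465966} \approx 0.47012$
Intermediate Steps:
$K{\left(c,t \right)} = - \frac{80}{7}$ ($K{\left(c,t \right)} = \frac{4}{7} \left(-20\right) = - \frac{80}{7}$)
$S = -161$ ($S = -259 + 98 = -161$)
$C{\left(L \right)} = -161$
$\frac{-61125 + 280184}{466127 + C{\left(K{\left(-6,-8 \right)} \right)}} = \frac{-61125 + 280184}{466127 - 161} = \frac{219059}{465966}$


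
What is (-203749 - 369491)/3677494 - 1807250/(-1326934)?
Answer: 1471374846335/1219947955849 ≈ 1.2061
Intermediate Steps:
(-203749 - 369491)/3677494 - 1807250/(-1326934) = -573240*1/3677494 - 1807250*(-1/1326934) = -286620/1838747 + 903625/663467 = 1471374846335/1219947955849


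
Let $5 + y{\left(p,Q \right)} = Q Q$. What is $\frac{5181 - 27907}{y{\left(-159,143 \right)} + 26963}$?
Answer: $- \frac{22726}{47407} \approx -0.47938$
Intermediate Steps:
$y{\left(p,Q \right)} = -5 + Q^{2}$ ($y{\left(p,Q \right)} = -5 + Q Q = -5 + Q^{2}$)
$\frac{5181 - 27907}{y{\left(-159,143 \right)} + 26963} = \frac{5181 - 27907}{\left(-5 + 143^{2}\right) + 26963} = - \frac{22726}{\left(-5 + 20449\right) + 26963} = - \frac{22726}{20444 + 26963} = - \frac{22726}{47407}$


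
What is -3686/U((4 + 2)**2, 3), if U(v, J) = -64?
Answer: 1843/32 ≈ 57.594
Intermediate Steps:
-3686/U((4 + 2)**2, 3) = -3686/(-64) = -3686*(-1/64) = 1843/32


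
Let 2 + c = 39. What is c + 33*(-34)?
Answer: -1085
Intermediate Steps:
c = 37 (c = -2 + 39 = 37)
c + 33*(-34) = 37 + 33*(-34) = 37 - 1122 = -1085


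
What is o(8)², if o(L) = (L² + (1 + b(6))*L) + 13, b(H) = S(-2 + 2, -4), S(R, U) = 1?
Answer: 8649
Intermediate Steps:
b(H) = 1
o(L) = 13 + L² + 2*L (o(L) = (L² + (1 + 1)*L) + 13 = (L² + 2*L) + 13 = 13 + L² + 2*L)
o(8)² = (13 + 8² + 2*8)² = (13 + 64 + 16)² = 93² = 8649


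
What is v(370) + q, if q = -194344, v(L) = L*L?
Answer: -57444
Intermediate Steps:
v(L) = L²
v(370) + q = 370² - 194344 = 136900 - 194344 = -57444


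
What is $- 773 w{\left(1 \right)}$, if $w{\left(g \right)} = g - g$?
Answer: $0$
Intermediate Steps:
$w{\left(g \right)} = 0$
$- 773 w{\left(1 \right)} = \left(-773\right) 0 = 0$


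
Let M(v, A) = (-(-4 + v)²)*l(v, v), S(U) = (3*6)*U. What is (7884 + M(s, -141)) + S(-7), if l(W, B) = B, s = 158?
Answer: -3739370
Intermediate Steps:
S(U) = 18*U
M(v, A) = -v*(-4 + v)² (M(v, A) = (-(-4 + v)²)*v = -v*(-4 + v)²)
(7884 + M(s, -141)) + S(-7) = (7884 - 1*158*(-4 + 158)²) + 18*(-7) = (7884 - 1*158*154²) - 126 = (7884 - 1*158*23716) - 126 = (7884 - 3747128) - 126 = -3739244 - 126 = -3739370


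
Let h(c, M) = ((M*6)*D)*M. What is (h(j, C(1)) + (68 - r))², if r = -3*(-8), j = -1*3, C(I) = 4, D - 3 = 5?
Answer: 659344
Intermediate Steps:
D = 8 (D = 3 + 5 = 8)
j = -3
r = 24
h(c, M) = 48*M² (h(c, M) = ((M*6)*8)*M = ((6*M)*8)*M = (48*M)*M = 48*M²)
(h(j, C(1)) + (68 - r))² = (48*4² + (68 - 1*24))² = (48*16 + (68 - 24))² = (768 + 44)² = 812² = 659344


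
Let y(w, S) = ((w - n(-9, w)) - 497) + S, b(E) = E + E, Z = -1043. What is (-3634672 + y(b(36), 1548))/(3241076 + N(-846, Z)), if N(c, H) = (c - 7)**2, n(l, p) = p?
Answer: -1211207/1322895 ≈ -0.91557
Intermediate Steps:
N(c, H) = (-7 + c)**2
b(E) = 2*E
y(w, S) = -497 + S (y(w, S) = ((w - w) - 497) + S = (0 - 497) + S = -497 + S)
(-3634672 + y(b(36), 1548))/(3241076 + N(-846, Z)) = (-3634672 + (-497 + 1548))/(3241076 + (-7 - 846)**2) = (-3634672 + 1051)/(3241076 + (-853)**2) = -3633621/(3241076 + 727609) = -3633621/3968685 = -3633621*1/3968685 = -1211207/1322895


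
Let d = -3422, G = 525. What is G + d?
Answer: -2897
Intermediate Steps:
G + d = 525 - 3422 = -2897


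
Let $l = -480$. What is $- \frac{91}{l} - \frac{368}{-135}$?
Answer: $\frac{2519}{864} \approx 2.9155$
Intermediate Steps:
$- \frac{91}{l} - \frac{368}{-135} = - \frac{91}{-480} - \frac{368}{-135} = \left(-91\right) \left(- \frac{1}{480}\right) - - \frac{368}{135} = \frac{91}{480} + \frac{368}{135} = \frac{2519}{864}$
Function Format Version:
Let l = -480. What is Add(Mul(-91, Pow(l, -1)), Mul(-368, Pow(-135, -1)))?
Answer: Rational(2519, 864) ≈ 2.9155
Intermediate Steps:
Add(Mul(-91, Pow(l, -1)), Mul(-368, Pow(-135, -1))) = Add(Mul(-91, Pow(-480, -1)), Mul(-368, Pow(-135, -1))) = Add(Mul(-91, Rational(-1, 480)), Mul(-368, Rational(-1, 135))) = Add(Rational(91, 480), Rational(368, 135)) = Rational(2519, 864)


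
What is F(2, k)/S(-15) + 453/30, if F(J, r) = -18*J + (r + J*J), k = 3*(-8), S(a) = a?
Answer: 113/6 ≈ 18.833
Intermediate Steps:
k = -24
F(J, r) = r + J² - 18*J (F(J, r) = -18*J + (r + J²) = r + J² - 18*J)
F(2, k)/S(-15) + 453/30 = (-24 + 2² - 18*2)/(-15) + 453/30 = (-24 + 4 - 36)*(-1/15) + 453*(1/30) = -56*(-1/15) + 151/10 = 56/15 + 151/10 = 113/6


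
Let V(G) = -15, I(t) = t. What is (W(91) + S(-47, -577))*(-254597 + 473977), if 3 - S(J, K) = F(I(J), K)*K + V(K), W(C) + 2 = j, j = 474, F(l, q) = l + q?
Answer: -78879834040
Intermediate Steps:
W(C) = 472 (W(C) = -2 + 474 = 472)
S(J, K) = 18 - K*(J + K) (S(J, K) = 3 - ((J + K)*K - 15) = 3 - (K*(J + K) - 15) = 3 - (-15 + K*(J + K)) = 3 + (15 - K*(J + K)) = 18 - K*(J + K))
(W(91) + S(-47, -577))*(-254597 + 473977) = (472 + (18 - 1*(-577)*(-47 - 577)))*(-254597 + 473977) = (472 + (18 - 1*(-577)*(-624)))*219380 = (472 + (18 - 360048))*219380 = (472 - 360030)*219380 = -359558*219380 = -78879834040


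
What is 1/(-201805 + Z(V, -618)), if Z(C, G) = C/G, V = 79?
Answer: -618/124715569 ≈ -4.9553e-6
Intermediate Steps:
1/(-201805 + Z(V, -618)) = 1/(-201805 + 79/(-618)) = 1/(-201805 + 79*(-1/618)) = 1/(-201805 - 79/618) = 1/(-124715569/618) = -618/124715569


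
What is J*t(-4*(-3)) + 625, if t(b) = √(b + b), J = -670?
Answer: 625 - 1340*√6 ≈ -2657.3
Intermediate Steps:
t(b) = √2*√b (t(b) = √(2*b) = √2*√b)
J*t(-4*(-3)) + 625 = -670*√2*√(-4*(-3)) + 625 = -670*√2*√12 + 625 = -670*√2*2*√3 + 625 = -1340*√6 + 625 = 625 - 1340*√6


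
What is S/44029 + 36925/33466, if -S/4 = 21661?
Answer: -1273857279/1473474514 ≈ -0.86453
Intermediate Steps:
S = -86644 (S = -4*21661 = -86644)
S/44029 + 36925/33466 = -86644/44029 + 36925/33466 = -1273857279/1473474514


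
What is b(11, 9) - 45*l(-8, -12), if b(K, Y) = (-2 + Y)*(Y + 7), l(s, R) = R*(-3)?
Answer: -1508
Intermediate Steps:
l(s, R) = -3*R
b(K, Y) = (-2 + Y)*(7 + Y)
b(11, 9) - 45*l(-8, -12) = (-14 + 9² + 5*9) - (-135)*(-12) = (-14 + 81 + 45) - 45*36 = 112 - 1620 = -1508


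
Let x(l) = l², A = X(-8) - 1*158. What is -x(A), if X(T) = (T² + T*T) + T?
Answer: -1444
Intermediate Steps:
X(T) = T + 2*T² (X(T) = (T² + T²) + T = 2*T² + T = T + 2*T²)
A = -38 (A = -8*(1 + 2*(-8)) - 1*158 = -8*(1 - 16) - 158 = -8*(-15) - 158 = 120 - 158 = -38)
-x(A) = -1*(-38)² = -1*1444 = -1444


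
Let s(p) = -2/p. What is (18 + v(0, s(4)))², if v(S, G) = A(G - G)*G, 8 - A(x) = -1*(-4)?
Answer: 256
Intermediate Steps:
A(x) = 4 (A(x) = 8 - (-1)*(-4) = 8 - 1*4 = 8 - 4 = 4)
v(S, G) = 4*G
(18 + v(0, s(4)))² = (18 + 4*(-2/4))² = (18 + 4*(-2*¼))² = (18 + 4*(-½))² = (18 - 2)² = 16² = 256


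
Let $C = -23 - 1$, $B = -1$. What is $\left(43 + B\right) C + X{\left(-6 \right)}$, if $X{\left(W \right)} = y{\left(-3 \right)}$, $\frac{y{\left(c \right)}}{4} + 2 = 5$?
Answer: $-996$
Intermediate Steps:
$y{\left(c \right)} = 12$ ($y{\left(c \right)} = -8 + 4 \cdot 5 = -8 + 20 = 12$)
$X{\left(W \right)} = 12$
$C = -24$
$\left(43 + B\right) C + X{\left(-6 \right)} = \left(43 - 1\right) \left(-24\right) + 12 = 42 \left(-24\right) + 12 = -1008 + 12 = -996$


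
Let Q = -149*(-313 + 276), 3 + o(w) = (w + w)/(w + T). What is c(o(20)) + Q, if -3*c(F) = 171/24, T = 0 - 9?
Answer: 44085/8 ≈ 5510.6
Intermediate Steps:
T = -9
o(w) = -3 + 2*w/(-9 + w) (o(w) = -3 + (w + w)/(w - 9) = -3 + (2*w)/(-9 + w) = -3 + 2*w/(-9 + w))
c(F) = -19/8 (c(F) = -57/24 = -⅓*57/8 = -19/8)
Q = 5513 (Q = -149*(-37) = 5513)
c(o(20)) + Q = -19/8 + 5513 = 44085/8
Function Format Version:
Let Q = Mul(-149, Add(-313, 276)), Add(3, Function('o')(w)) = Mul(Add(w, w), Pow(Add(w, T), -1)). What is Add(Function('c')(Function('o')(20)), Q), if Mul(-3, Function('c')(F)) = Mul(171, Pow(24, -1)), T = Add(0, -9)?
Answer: Rational(44085, 8) ≈ 5510.6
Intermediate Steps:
T = -9
Function('o')(w) = Add(-3, Mul(2, w, Pow(Add(-9, w), -1))) (Function('o')(w) = Add(-3, Mul(Add(w, w), Pow(Add(w, -9), -1))) = Add(-3, Mul(Mul(2, w), Pow(Add(-9, w), -1))) = Add(-3, Mul(2, w, Pow(Add(-9, w), -1))))
Function('c')(F) = Rational(-19, 8) (Function('c')(F) = Mul(Rational(-1, 3), Mul(171, Pow(24, -1))) = Mul(Rational(-1, 3), Mul(171, Rational(1, 24))) = Mul(Rational(-1, 3), Rational(57, 8)) = Rational(-19, 8))
Q = 5513 (Q = Mul(-149, -37) = 5513)
Add(Function('c')(Function('o')(20)), Q) = Add(Rational(-19, 8), 5513) = Rational(44085, 8)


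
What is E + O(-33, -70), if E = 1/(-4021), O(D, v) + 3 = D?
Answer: -144757/4021 ≈ -36.000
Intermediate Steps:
O(D, v) = -3 + D
E = -1/4021 ≈ -0.00024869
E + O(-33, -70) = -1/4021 + (-3 - 33) = -1/4021 - 36 = -144757/4021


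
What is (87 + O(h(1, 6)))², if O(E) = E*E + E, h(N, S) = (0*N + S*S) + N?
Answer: 2229049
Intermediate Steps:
h(N, S) = N + S² (h(N, S) = (0 + S²) + N = S² + N = N + S²)
O(E) = E + E² (O(E) = E² + E = E + E²)
(87 + O(h(1, 6)))² = (87 + (1 + 6²)*(1 + (1 + 6²)))² = (87 + (1 + 36)*(1 + (1 + 36)))² = (87 + 37*(1 + 37))² = (87 + 37*38)² = (87 + 1406)² = 1493² = 2229049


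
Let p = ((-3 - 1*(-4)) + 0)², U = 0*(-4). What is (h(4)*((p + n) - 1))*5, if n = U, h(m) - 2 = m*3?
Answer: 0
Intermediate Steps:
h(m) = 2 + 3*m (h(m) = 2 + m*3 = 2 + 3*m)
U = 0
n = 0
p = 1 (p = ((-3 + 4) + 0)² = (1 + 0)² = 1² = 1)
(h(4)*((p + n) - 1))*5 = ((2 + 3*4)*((1 + 0) - 1))*5 = ((2 + 12)*(1 - 1))*5 = (14*0)*5 = 0*5 = 0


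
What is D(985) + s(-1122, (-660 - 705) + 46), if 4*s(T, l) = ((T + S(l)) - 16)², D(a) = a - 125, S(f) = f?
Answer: 6040289/4 ≈ 1.5101e+6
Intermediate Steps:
D(a) = -125 + a
s(T, l) = (-16 + T + l)²/4 (s(T, l) = ((T + l) - 16)²/4 = (-16 + T + l)²/4)
D(985) + s(-1122, (-660 - 705) + 46) = (-125 + 985) + (-16 - 1122 + ((-660 - 705) + 46))²/4 = 860 + (-16 - 1122 + (-1365 + 46))²/4 = 860 + (-16 - 1122 - 1319)²/4 = 860 + (¼)*(-2457)² = 860 + (¼)*6036849 = 860 + 6036849/4 = 6040289/4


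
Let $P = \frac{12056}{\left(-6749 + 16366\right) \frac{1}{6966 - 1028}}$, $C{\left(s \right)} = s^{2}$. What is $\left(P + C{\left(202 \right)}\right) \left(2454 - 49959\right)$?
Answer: $- \frac{22042348312980}{9617} \approx -2.292 \cdot 10^{9}$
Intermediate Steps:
$P = \frac{71588528}{9617}$ ($P = \frac{12056}{9617 \cdot \frac{1}{5938}} = \frac{12056}{\frac{9617}{5938}} = 12056 \cdot \frac{5938}{9617} = \frac{71588528}{9617} \approx 7444.0$)
$\left(P + C{\left(202 \right)}\right) \left(2454 - 49959\right) = \left(\frac{71588528}{9617} + 202^{2}\right) \left(2454 - 49959\right) = \left(\frac{71588528}{9617} + 40804\right) \left(-47505\right) = \frac{464000596}{9617} \left(-47505\right) = - \frac{22042348312980}{9617}$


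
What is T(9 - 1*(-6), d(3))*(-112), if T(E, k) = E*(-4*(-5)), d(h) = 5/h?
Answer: -33600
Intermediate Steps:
T(E, k) = 20*E (T(E, k) = E*20 = 20*E)
T(9 - 1*(-6), d(3))*(-112) = (20*(9 - 1*(-6)))*(-112) = (20*(9 + 6))*(-112) = (20*15)*(-112) = 300*(-112) = -33600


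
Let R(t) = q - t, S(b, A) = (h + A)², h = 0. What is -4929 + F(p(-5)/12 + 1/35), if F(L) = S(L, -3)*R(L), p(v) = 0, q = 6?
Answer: -170634/35 ≈ -4875.3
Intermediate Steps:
S(b, A) = A² (S(b, A) = (0 + A)² = A²)
R(t) = 6 - t
F(L) = 54 - 9*L (F(L) = (-3)²*(6 - L) = 9*(6 - L) = 54 - 9*L)
-4929 + F(p(-5)/12 + 1/35) = -4929 + (54 - 9*(0/12 + 1/35)) = -4929 + (54 - 9*(0*(1/12) + 1*(1/35))) = -4929 + (54 - 9*(0 + 1/35)) = -4929 + (54 - 9*1/35) = -4929 + (54 - 9/35) = -4929 + 1881/35 = -170634/35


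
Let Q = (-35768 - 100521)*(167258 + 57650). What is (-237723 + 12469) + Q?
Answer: -30652711666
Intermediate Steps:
Q = -30652486412 (Q = -136289*224908 = -30652486412)
(-237723 + 12469) + Q = (-237723 + 12469) - 30652486412 = -225254 - 30652486412 = -30652711666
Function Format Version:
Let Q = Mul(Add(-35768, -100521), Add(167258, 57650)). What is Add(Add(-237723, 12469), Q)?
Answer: -30652711666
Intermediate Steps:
Q = -30652486412 (Q = Mul(-136289, 224908) = -30652486412)
Add(Add(-237723, 12469), Q) = Add(Add(-237723, 12469), -30652486412) = Add(-225254, -30652486412) = -30652711666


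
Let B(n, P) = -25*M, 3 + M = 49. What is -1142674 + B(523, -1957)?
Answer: -1143824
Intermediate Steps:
M = 46 (M = -3 + 49 = 46)
B(n, P) = -1150 (B(n, P) = -25*46 = -1150)
-1142674 + B(523, -1957) = -1142674 - 1150 = -1143824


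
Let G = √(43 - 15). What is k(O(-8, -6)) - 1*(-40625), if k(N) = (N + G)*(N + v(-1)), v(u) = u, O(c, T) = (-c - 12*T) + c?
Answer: 45737 + 142*√7 ≈ 46113.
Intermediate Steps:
O(c, T) = -12*T
G = 2*√7 (G = √28 = 2*√7 ≈ 5.2915)
k(N) = (-1 + N)*(N + 2*√7) (k(N) = (N + 2*√7)*(N - 1) = (N + 2*√7)*(-1 + N) = (-1 + N)*(N + 2*√7))
k(O(-8, -6)) - 1*(-40625) = ((-12*(-6))² - (-12)*(-6) - 2*√7 + 2*(-12*(-6))*√7) - 1*(-40625) = (72² - 1*72 - 2*√7 + 2*72*√7) + 40625 = (5184 - 72 - 2*√7 + 144*√7) + 40625 = (5112 + 142*√7) + 40625 = 45737 + 142*√7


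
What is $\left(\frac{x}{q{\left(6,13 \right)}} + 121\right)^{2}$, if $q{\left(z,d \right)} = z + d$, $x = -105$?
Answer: $\frac{4813636}{361} \approx 13334.0$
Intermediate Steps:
$q{\left(z,d \right)} = d + z$
$\left(\frac{x}{q{\left(6,13 \right)}} + 121\right)^{2} = \left(- \frac{105}{13 + 6} + 121\right)^{2} = \left(- \frac{105}{19} + 121\right)^{2} = \left(\frac{2194}{19}\right)^{2} = \frac{4813636}{361}$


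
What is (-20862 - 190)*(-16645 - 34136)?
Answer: 1069041612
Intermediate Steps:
(-20862 - 190)*(-16645 - 34136) = -21052*(-50781) = 1069041612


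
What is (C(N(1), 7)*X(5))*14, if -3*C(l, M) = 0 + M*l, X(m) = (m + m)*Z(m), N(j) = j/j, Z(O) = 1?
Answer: -980/3 ≈ -326.67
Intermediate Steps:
N(j) = 1
X(m) = 2*m (X(m) = (m + m)*1 = (2*m)*1 = 2*m)
C(l, M) = -M*l/3 (C(l, M) = -(0 + M*l)/3 = -M*l/3)
(C(N(1), 7)*X(5))*14 = ((-⅓*7*1)*(2*5))*14 = -7/3*10*14 = -70/3*14 = -980/3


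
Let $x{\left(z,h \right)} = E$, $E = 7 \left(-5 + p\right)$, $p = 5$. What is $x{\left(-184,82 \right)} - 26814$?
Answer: $-26814$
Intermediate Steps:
$E = 0$ ($E = 7 \left(-5 + 5\right) = 7 \cdot 0 = 0$)
$x{\left(z,h \right)} = 0$
$x{\left(-184,82 \right)} - 26814 = 0 - 26814 = -26814$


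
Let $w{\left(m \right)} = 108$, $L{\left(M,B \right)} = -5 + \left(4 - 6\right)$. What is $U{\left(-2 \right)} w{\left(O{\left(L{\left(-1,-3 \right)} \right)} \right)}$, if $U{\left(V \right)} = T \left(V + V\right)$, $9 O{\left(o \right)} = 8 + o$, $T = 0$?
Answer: $0$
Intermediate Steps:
$L{\left(M,B \right)} = -7$ ($L{\left(M,B \right)} = -5 + \left(4 - 6\right) = -5 - 2 = -7$)
$O{\left(o \right)} = \frac{8}{9} + \frac{o}{9}$ ($O{\left(o \right)} = \frac{8 + o}{9} = \frac{8}{9} + \frac{o}{9}$)
$U{\left(V \right)} = 0$ ($U{\left(V \right)} = 0 \left(V + V\right) = 0 \cdot 2 V = 0$)
$U{\left(-2 \right)} w{\left(O{\left(L{\left(-1,-3 \right)} \right)} \right)} = 0 \cdot 108 = 0$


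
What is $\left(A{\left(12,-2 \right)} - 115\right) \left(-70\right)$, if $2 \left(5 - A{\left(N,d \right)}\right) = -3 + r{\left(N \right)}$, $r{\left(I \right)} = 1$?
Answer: $7630$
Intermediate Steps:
$A{\left(N,d \right)} = 6$ ($A{\left(N,d \right)} = 5 - \frac{-3 + 1}{2} = 5 - -1 = 5 + 1 = 6$)
$\left(A{\left(12,-2 \right)} - 115\right) \left(-70\right) = \left(6 - 115\right) \left(-70\right) = \left(-109\right) \left(-70\right) = 7630$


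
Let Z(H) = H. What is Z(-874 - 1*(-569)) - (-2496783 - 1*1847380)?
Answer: 4343858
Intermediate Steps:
Z(-874 - 1*(-569)) - (-2496783 - 1*1847380) = (-874 - 1*(-569)) - (-2496783 - 1*1847380) = (-874 + 569) - (-2496783 - 1847380) = -305 - 1*(-4344163) = -305 + 4344163 = 4343858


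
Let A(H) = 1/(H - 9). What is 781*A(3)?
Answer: -781/6 ≈ -130.17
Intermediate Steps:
A(H) = 1/(-9 + H)
781*A(3) = 781/(-9 + 3) = 781/(-6) = 781*(-⅙) = -781/6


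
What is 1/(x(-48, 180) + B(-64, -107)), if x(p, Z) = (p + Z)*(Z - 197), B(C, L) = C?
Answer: -1/2308 ≈ -0.00043328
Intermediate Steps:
x(p, Z) = (-197 + Z)*(Z + p) (x(p, Z) = (Z + p)*(-197 + Z) = (-197 + Z)*(Z + p))
1/(x(-48, 180) + B(-64, -107)) = 1/((180² - 197*180 - 197*(-48) + 180*(-48)) - 64) = 1/((32400 - 35460 + 9456 - 8640) - 64) = 1/(-2244 - 64) = 1/(-2308) = -1/2308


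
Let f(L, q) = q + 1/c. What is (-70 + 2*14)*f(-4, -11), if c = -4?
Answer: 945/2 ≈ 472.50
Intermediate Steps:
f(L, q) = -¼ + q (f(L, q) = q + 1/(-4) = q - ¼ = -¼ + q)
(-70 + 2*14)*f(-4, -11) = (-70 + 2*14)*(-¼ - 11) = (-70 + 28)*(-45/4) = -42*(-45/4) = 945/2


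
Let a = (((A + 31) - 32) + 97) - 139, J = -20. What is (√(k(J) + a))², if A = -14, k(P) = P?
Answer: -77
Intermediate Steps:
a = -57 (a = (((-14 + 31) - 32) + 97) - 139 = ((17 - 32) + 97) - 139 = (-15 + 97) - 139 = 82 - 139 = -57)
(√(k(J) + a))² = (√(-20 - 57))² = (√(-77))² = (I*√77)² = -77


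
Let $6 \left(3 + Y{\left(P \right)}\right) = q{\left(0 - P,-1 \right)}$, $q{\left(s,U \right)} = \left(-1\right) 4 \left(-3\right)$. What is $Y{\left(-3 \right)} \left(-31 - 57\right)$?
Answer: $88$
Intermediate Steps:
$q{\left(s,U \right)} = 12$ ($q{\left(s,U \right)} = \left(-4\right) \left(-3\right) = 12$)
$Y{\left(P \right)} = -1$ ($Y{\left(P \right)} = -3 + \frac{1}{6} \cdot 12 = -3 + 2 = -1$)
$Y{\left(-3 \right)} \left(-31 - 57\right) = - (-31 - 57) = \left(-1\right) \left(-88\right) = 88$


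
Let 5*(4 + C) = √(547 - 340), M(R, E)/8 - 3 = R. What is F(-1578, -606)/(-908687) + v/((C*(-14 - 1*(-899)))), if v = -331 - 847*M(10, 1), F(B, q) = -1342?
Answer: 535649920374/10347218869 + 88419*√23/11387 ≈ 89.007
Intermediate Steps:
M(R, E) = 24 + 8*R
C = -4 + 3*√23/5 (C = -4 + √(547 - 340)/5 = -4 + √207/5 = -4 + (3*√23)/5 = -4 + 3*√23/5 ≈ -1.1225)
v = -88419 (v = -331 - 847*(24 + 8*10) = -331 - 847*(24 + 80) = -331 - 847*104 = -331 - 88088 = -88419)
F(-1578, -606)/(-908687) + v/((C*(-14 - 1*(-899)))) = -1342/(-908687) - 88419*1/((-14 - 1*(-899))*(-4 + 3*√23/5)) = -1342*(-1/908687) - 88419*1/((-14 + 899)*(-4 + 3*√23/5)) = 1342/908687 - 88419*1/(885*(-4 + 3*√23/5)) = 1342/908687 - 88419/(-3540 + 531*√23)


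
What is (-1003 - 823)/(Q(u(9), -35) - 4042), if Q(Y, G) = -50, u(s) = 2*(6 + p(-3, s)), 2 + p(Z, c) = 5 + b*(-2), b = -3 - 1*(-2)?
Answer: 83/186 ≈ 0.44624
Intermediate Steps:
b = -1 (b = -3 + 2 = -1)
p(Z, c) = 5 (p(Z, c) = -2 + (5 - 1*(-2)) = -2 + (5 + 2) = -2 + 7 = 5)
u(s) = 22 (u(s) = 2*(6 + 5) = 2*11 = 22)
(-1003 - 823)/(Q(u(9), -35) - 4042) = (-1003 - 823)/(-50 - 4042) = -1826/(-4092) = -1826*(-1/4092) = 83/186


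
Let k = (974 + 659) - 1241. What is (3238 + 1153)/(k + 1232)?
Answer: 4391/1624 ≈ 2.7038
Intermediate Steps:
k = 392 (k = 1633 - 1241 = 392)
(3238 + 1153)/(k + 1232) = (3238 + 1153)/(392 + 1232) = 4391/1624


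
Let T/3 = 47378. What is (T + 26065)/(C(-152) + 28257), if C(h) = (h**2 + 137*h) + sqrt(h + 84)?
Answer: 5136292863/932508437 - 336398*I*sqrt(17)/932508437 ≈ 5.508 - 0.0014874*I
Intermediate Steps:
T = 142134 (T = 3*47378 = 142134)
C(h) = h**2 + sqrt(84 + h) + 137*h (C(h) = (h**2 + 137*h) + sqrt(84 + h) = h**2 + sqrt(84 + h) + 137*h)
(T + 26065)/(C(-152) + 28257) = (142134 + 26065)/(((-152)**2 + sqrt(84 - 152) + 137*(-152)) + 28257) = 168199/((23104 + sqrt(-68) - 20824) + 28257) = 168199/((23104 + 2*I*sqrt(17) - 20824) + 28257) = 168199/((2280 + 2*I*sqrt(17)) + 28257) = 168199/(30537 + 2*I*sqrt(17))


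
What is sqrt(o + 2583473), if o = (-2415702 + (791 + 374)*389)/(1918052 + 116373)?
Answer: 14*sqrt(2182182421082421)/406885 ≈ 1607.3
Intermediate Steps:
o = -1962517/2034425 (o = (-2415702 + 1165*389)/2034425 = (-2415702 + 453185)*(1/2034425) = -1962517*1/2034425 = -1962517/2034425 ≈ -0.96465)
sqrt(o + 2583473) = sqrt(-1962517/2034425 + 2583473) = sqrt(5255880095508/2034425) = 14*sqrt(2182182421082421)/406885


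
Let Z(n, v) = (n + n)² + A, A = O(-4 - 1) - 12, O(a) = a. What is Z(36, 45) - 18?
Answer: 5149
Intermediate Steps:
A = -17 (A = (-4 - 1) - 12 = -5 - 12 = -17)
Z(n, v) = -17 + 4*n² (Z(n, v) = (n + n)² - 17 = (2*n)² - 17 = 4*n² - 17 = -17 + 4*n²)
Z(36, 45) - 18 = (-17 + 4*36²) - 18 = (-17 + 4*1296) - 18 = (-17 + 5184) - 18 = 5167 - 18 = 5149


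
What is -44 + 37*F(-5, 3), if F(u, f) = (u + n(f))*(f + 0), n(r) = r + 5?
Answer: 289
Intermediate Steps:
n(r) = 5 + r
F(u, f) = f*(5 + f + u) (F(u, f) = (u + (5 + f))*(f + 0) = (5 + f + u)*f = f*(5 + f + u))
-44 + 37*F(-5, 3) = -44 + 37*(3*(5 + 3 - 5)) = -44 + 37*(3*3) = -44 + 37*9 = -44 + 333 = 289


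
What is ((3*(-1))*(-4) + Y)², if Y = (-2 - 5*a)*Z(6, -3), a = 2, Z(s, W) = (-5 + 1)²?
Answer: 32400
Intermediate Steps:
Z(s, W) = 16 (Z(s, W) = (-4)² = 16)
Y = -192 (Y = (-2 - 5*2)*16 = (-2 - 10)*16 = -12*16 = -192)
((3*(-1))*(-4) + Y)² = ((3*(-1))*(-4) - 192)² = (-3*(-4) - 192)² = (12 - 192)² = (-180)² = 32400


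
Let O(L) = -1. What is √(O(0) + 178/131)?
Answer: √6157/131 ≈ 0.59898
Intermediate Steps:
√(O(0) + 178/131) = √(-1 + 178/131) = √(47/131) = √6157/131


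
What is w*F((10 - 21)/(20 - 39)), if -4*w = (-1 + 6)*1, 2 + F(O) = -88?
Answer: 225/2 ≈ 112.50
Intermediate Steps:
F(O) = -90 (F(O) = -2 - 88 = -90)
w = -5/4 (w = -(-1 + 6)/4 = -5/4 ≈ -1.2500)
w*F((10 - 21)/(20 - 39)) = -5/4*(-90) = 225/2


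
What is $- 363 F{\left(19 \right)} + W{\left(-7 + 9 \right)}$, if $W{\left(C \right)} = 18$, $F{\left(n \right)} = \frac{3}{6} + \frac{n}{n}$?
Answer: $- \frac{1053}{2} \approx -526.5$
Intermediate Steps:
$F{\left(n \right)} = \frac{3}{2}$ ($F{\left(n \right)} = 3 \cdot \frac{1}{6} + 1 = \frac{1}{2} + 1 = \frac{3}{2}$)
$- 363 F{\left(19 \right)} + W{\left(-7 + 9 \right)} = \left(-363\right) \frac{3}{2} + 18 = - \frac{1089}{2} + 18 = - \frac{1053}{2}$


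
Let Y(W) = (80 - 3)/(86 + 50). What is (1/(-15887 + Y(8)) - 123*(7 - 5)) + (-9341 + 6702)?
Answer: -6233201311/2160555 ≈ -2885.0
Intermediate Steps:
Y(W) = 77/136
(1/(-15887 + Y(8)) - 123*(7 - 5)) + (-9341 + 6702) = (1/(-15887 + 77/136) - 123*(7 - 5)) + (-9341 + 6702) = (1/(-2160555/136) - 123*2) - 2639 = (-136/2160555 - 246) - 2639 = -531496666/2160555 - 2639 = -6233201311/2160555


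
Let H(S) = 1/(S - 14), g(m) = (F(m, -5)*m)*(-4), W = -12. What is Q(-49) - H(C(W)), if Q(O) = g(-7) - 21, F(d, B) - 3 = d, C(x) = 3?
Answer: -1462/11 ≈ -132.91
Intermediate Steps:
F(d, B) = 3 + d
g(m) = -4*m*(3 + m) (g(m) = ((3 + m)*m)*(-4) = (m*(3 + m))*(-4) = -4*m*(3 + m))
Q(O) = -133 (Q(O) = -4*(-7)*(3 - 7) - 21 = -4*(-7)*(-4) - 21 = -112 - 21 = -133)
H(S) = 1/(-14 + S)
Q(-49) - H(C(W)) = -133 - 1/(-14 + 3) = -133 - 1/(-11) = -133 - 1*(-1/11) = -133 + 1/11 = -1462/11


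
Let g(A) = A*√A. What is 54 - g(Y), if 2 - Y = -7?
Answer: 27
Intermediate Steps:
Y = 9 (Y = 2 - 1*(-7) = 2 + 7 = 9)
g(A) = A^(3/2)
54 - g(Y) = 54 - 9^(3/2) = 54 - 1*27 = 54 - 27 = 27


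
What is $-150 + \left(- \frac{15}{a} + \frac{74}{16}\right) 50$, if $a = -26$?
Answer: $\frac{5725}{52} \approx 110.1$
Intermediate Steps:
$-150 + \left(- \frac{15}{a} + \frac{74}{16}\right) 50 = -150 + \left(- \frac{15}{-26} + \frac{74}{16}\right) 50 = -150 + \left(\left(-15\right) \left(- \frac{1}{26}\right) + 74 \cdot \frac{1}{16}\right) 50 = -150 + \left(\frac{15}{26} + \frac{37}{8}\right) 50 = -150 + \frac{541}{104} \cdot 50 = -150 + \frac{13525}{52} = \frac{5725}{52}$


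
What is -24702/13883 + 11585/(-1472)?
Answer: -197195899/20435776 ≈ -9.6495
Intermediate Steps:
-24702/13883 + 11585/(-1472) = -24702*1/13883 + 11585*(-1/1472) = -24702/13883 - 11585/1472 = -197195899/20435776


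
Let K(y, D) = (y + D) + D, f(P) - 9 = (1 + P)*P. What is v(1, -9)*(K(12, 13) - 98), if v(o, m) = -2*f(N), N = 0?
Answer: 1080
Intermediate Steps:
f(P) = 9 + P*(1 + P) (f(P) = 9 + (1 + P)*P = 9 + P*(1 + P))
K(y, D) = y + 2*D (K(y, D) = (D + y) + D = y + 2*D)
v(o, m) = -18 (v(o, m) = -2*(9 + 0 + 0**2) = -2*(9 + 0 + 0) = -2*9 = -18)
v(1, -9)*(K(12, 13) - 98) = -18*((12 + 2*13) - 98) = -18*((12 + 26) - 98) = -18*(38 - 98) = -18*(-60) = 1080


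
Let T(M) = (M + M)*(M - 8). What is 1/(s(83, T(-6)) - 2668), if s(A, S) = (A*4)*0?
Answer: -1/2668 ≈ -0.00037481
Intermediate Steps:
T(M) = 2*M*(-8 + M) (T(M) = (2*M)*(-8 + M) = 2*M*(-8 + M))
s(A, S) = 0 (s(A, S) = (4*A)*0 = 0)
1/(s(83, T(-6)) - 2668) = 1/(0 - 2668) = 1/(-2668) = -1/2668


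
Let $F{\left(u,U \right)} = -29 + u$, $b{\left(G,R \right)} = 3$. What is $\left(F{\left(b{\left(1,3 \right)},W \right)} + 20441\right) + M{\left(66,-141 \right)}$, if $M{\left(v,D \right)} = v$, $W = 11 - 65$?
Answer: $20481$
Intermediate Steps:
$W = -54$ ($W = 11 - 65 = -54$)
$\left(F{\left(b{\left(1,3 \right)},W \right)} + 20441\right) + M{\left(66,-141 \right)} = \left(\left(-29 + 3\right) + 20441\right) + 66 = \left(-26 + 20441\right) + 66 = 20415 + 66 = 20481$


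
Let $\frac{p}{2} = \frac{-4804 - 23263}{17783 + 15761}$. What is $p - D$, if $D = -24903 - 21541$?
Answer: $\frac{778930701}{16772} \approx 46442.0$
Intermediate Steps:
$p = - \frac{28067}{16772}$ ($p = 2 \frac{-4804 - 23263}{17783 + 15761} = 2 \left(- \frac{28067}{33544}\right) = - \frac{28067}{16772} \approx -1.6734$)
$D = -46444$ ($D = -24903 - 21541 = -46444$)
$p - D = - \frac{28067}{16772} - -46444 = - \frac{28067}{16772} + 46444 = \frac{778930701}{16772}$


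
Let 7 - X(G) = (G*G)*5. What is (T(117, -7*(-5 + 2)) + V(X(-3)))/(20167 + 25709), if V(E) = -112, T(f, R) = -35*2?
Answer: -91/22938 ≈ -0.0039672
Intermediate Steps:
X(G) = 7 - 5*G**2 (X(G) = 7 - G*G*5 = 7 - G**2*5 = 7 - 5*G**2)
T(f, R) = -70
(T(117, -7*(-5 + 2)) + V(X(-3)))/(20167 + 25709) = (-70 - 112)/(20167 + 25709) = -182/45876 = -182*1/45876 = -91/22938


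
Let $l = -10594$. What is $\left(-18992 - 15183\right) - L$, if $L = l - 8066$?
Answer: $-15515$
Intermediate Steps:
$L = -18660$ ($L = -10594 - 8066 = -18660$)
$\left(-18992 - 15183\right) - L = \left(-18992 - 15183\right) - -18660 = -34175 + 18660 = -15515$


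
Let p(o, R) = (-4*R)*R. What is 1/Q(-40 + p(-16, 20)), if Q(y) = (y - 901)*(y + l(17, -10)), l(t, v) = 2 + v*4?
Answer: 1/4263798 ≈ 2.3453e-7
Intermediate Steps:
p(o, R) = -4*R²
l(t, v) = 2 + 4*v
Q(y) = (-901 + y)*(-38 + y) (Q(y) = (y - 901)*(y + (2 + 4*(-10))) = (-901 + y)*(y + (2 - 40)) = (-901 + y)*(y - 38) = (-901 + y)*(-38 + y))
1/Q(-40 + p(-16, 20)) = 1/(34238 + (-40 - 4*20²)² - 939*(-40 - 4*20²)) = 1/(34238 + (-40 - 4*400)² - 939*(-40 - 4*400)) = 1/(34238 + (-40 - 1600)² - 939*(-40 - 1600)) = 1/(34238 + (-1640)² - 939*(-1640)) = 1/(34238 + 2689600 + 1539960) = 1/4263798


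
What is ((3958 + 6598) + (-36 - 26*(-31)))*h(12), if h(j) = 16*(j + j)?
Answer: 4349184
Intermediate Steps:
h(j) = 32*j (h(j) = 16*(2*j) = 32*j)
((3958 + 6598) + (-36 - 26*(-31)))*h(12) = ((3958 + 6598) + (-36 - 26*(-31)))*(32*12) = (10556 + (-36 + 806))*384 = (10556 + 770)*384 = 11326*384 = 4349184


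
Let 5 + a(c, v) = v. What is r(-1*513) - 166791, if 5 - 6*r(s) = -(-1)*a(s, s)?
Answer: -1000223/6 ≈ -1.6670e+5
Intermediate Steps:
a(c, v) = -5 + v
r(s) = 5/3 - s/6 (r(s) = 5/6 - (-1)*(-(-5 + s))/6 = 5/6 - (-1)*(5 - s)/6 = 5/6 - (-5 + s)/6 = 5/6 + (5/6 - s/6) = 5/3 - s/6)
r(-1*513) - 166791 = (5/3 - (-1)*513/6) - 166791 = (5/3 - 1/6*(-513)) - 166791 = (5/3 + 171/2) - 166791 = 523/6 - 166791 = -1000223/6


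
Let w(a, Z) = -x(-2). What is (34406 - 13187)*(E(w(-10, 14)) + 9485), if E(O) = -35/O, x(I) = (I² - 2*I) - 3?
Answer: 201410748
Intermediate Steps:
x(I) = -3 + I² - 2*I
w(a, Z) = -5 (w(a, Z) = -(-3 + (-2)² - 2*(-2)) = -(-3 + 4 + 4) = -1*5 = -5)
(34406 - 13187)*(E(w(-10, 14)) + 9485) = (34406 - 13187)*(-35/(-5) + 9485) = 21219*(-35*(-⅕) + 9485) = 21219*(7 + 9485) = 21219*9492 = 201410748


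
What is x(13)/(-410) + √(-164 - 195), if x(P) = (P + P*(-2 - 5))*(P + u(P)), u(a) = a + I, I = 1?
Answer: 1053/205 + I*√359 ≈ 5.1366 + 18.947*I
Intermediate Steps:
u(a) = 1 + a (u(a) = a + 1 = 1 + a)
x(P) = -6*P*(1 + 2*P) (x(P) = (P + P*(-2 - 5))*(P + (1 + P)) = (P + P*(-7))*(1 + 2*P) = (P - 7*P)*(1 + 2*P) = (-6*P)*(1 + 2*P) = -6*P*(1 + 2*P))
x(13)/(-410) + √(-164 - 195) = -6*13*(1 + 2*13)/(-410) + √(-164 - 195) = -6*13*(1 + 26)*(-1/410) + √(-359) = -6*13*27*(-1/410) + I*√359 = -2106*(-1/410) + I*√359 = 1053/205 + I*√359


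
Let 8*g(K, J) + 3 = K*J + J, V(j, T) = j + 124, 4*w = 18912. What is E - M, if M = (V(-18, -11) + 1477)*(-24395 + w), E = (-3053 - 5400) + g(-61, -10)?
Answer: 248995861/8 ≈ 3.1124e+7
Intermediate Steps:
w = 4728 (w = (1/4)*18912 = 4728)
V(j, T) = 124 + j
g(K, J) = -3/8 + J/8 + J*K/8 (g(K, J) = -3/8 + (K*J + J)/8 = -3/8 + (J*K + J)/8 = -3/8 + (J + J*K)/8 = -3/8 + (J/8 + J*K/8) = -3/8 + J/8 + J*K/8)
E = -67027/8 (E = (-3053 - 5400) + (-3/8 + (1/8)*(-10) + (1/8)*(-10)*(-61)) = -8453 + (-3/8 - 5/4 + 305/4) = -8453 + 597/8 = -67027/8 ≈ -8378.4)
M = -31132861 (M = ((124 - 18) + 1477)*(-24395 + 4728) = (106 + 1477)*(-19667) = 1583*(-19667) = -31132861)
E - M = -67027/8 - 1*(-31132861) = -67027/8 + 31132861 = 248995861/8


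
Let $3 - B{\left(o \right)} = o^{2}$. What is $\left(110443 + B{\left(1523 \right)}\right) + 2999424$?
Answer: $790341$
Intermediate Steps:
$B{\left(o \right)} = 3 - o^{2}$
$\left(110443 + B{\left(1523 \right)}\right) + 2999424 = \left(110443 + \left(3 - 1523^{2}\right)\right) + 2999424 = \left(110443 + \left(3 - 2319529\right)\right) + 2999424 = \left(110443 - 2319526\right) + 2999424 = -2209083 + 2999424 = 790341$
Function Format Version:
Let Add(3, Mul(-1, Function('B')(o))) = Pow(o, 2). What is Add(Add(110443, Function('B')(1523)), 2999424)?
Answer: 790341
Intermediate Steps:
Function('B')(o) = Add(3, Mul(-1, Pow(o, 2)))
Add(Add(110443, Function('B')(1523)), 2999424) = Add(Add(110443, Add(3, Mul(-1, Pow(1523, 2)))), 2999424) = Add(Add(110443, Add(3, Mul(-1, 2319529))), 2999424) = Add(Add(110443, Add(3, -2319529)), 2999424) = Add(Add(110443, -2319526), 2999424) = Add(-2209083, 2999424) = 790341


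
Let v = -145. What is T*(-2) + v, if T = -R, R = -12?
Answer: -169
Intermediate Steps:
T = 12 (T = -1*(-12) = 12)
T*(-2) + v = 12*(-2) - 145 = -24 - 145 = -169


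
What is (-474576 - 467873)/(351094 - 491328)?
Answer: 942449/140234 ≈ 6.7205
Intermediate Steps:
(-474576 - 467873)/(351094 - 491328) = -942449/(-140234) = -942449*(-1/140234) = 942449/140234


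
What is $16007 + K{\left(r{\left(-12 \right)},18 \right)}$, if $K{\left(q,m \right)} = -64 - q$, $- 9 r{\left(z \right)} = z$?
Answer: $\frac{47825}{3} \approx 15942.0$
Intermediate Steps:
$r{\left(z \right)} = - \frac{z}{9}$
$16007 + K{\left(r{\left(-12 \right)},18 \right)} = 16007 - \left(64 - - \frac{4}{3}\right) = 16007 - \frac{196}{3} = \frac{47825}{3}$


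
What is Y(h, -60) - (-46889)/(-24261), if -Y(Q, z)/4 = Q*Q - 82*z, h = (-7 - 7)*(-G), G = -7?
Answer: -1409513945/24261 ≈ -58098.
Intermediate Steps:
h = -98 (h = (-7 - 7)*(-1*(-7)) = -14*7 = -98)
Y(Q, z) = -4*Q**2 + 328*z (Y(Q, z) = -4*(Q*Q - 82*z) = -4*(Q**2 - 82*z) = -4*Q**2 + 328*z)
Y(h, -60) - (-46889)/(-24261) = (-4*(-98)**2 + 328*(-60)) - (-46889)/(-24261) = (-4*9604 - 19680) - (-46889)*(-1)/24261 = (-38416 - 19680) - 1*46889/24261 = -58096 - 46889/24261 = -1409513945/24261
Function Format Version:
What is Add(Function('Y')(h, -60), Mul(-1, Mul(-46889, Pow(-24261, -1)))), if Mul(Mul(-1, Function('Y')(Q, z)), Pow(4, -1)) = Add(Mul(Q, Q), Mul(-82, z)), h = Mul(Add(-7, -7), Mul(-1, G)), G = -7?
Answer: Rational(-1409513945, 24261) ≈ -58098.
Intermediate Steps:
h = -98 (h = Mul(Add(-7, -7), Mul(-1, -7)) = Mul(-14, 7) = -98)
Function('Y')(Q, z) = Add(Mul(-4, Pow(Q, 2)), Mul(328, z)) (Function('Y')(Q, z) = Mul(-4, Add(Mul(Q, Q), Mul(-82, z))) = Mul(-4, Add(Pow(Q, 2), Mul(-82, z))) = Add(Mul(-4, Pow(Q, 2)), Mul(328, z)))
Add(Function('Y')(h, -60), Mul(-1, Mul(-46889, Pow(-24261, -1)))) = Add(Add(Mul(-4, Pow(-98, 2)), Mul(328, -60)), Mul(-1, Mul(-46889, Pow(-24261, -1)))) = Add(Add(Mul(-4, 9604), -19680), Mul(-1, Mul(-46889, Rational(-1, 24261)))) = Add(Add(-38416, -19680), Mul(-1, Rational(46889, 24261))) = Add(-58096, Rational(-46889, 24261)) = Rational(-1409513945, 24261)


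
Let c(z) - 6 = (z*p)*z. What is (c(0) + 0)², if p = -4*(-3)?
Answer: 36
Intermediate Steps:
p = 12
c(z) = 6 + 12*z² (c(z) = 6 + (z*12)*z = 6 + (12*z)*z = 6 + 12*z²)
(c(0) + 0)² = ((6 + 12*0²) + 0)² = ((6 + 12*0) + 0)² = ((6 + 0) + 0)² = (6 + 0)² = 6² = 36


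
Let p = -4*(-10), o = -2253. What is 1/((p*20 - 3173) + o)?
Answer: -1/4626 ≈ -0.00021617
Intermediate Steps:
p = 40
1/((p*20 - 3173) + o) = 1/((40*20 - 3173) - 2253) = 1/((800 - 3173) - 2253) = 1/(-2373 - 2253) = 1/(-4626) = -1/4626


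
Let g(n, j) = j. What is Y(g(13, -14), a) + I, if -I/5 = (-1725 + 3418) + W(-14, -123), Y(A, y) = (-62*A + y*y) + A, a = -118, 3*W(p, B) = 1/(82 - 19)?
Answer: 1193152/189 ≈ 6313.0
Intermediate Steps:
W(p, B) = 1/189 (W(p, B) = 1/(3*(82 - 19)) = (1/3)/63 = (1/3)*(1/63) = 1/189)
Y(A, y) = y**2 - 61*A (Y(A, y) = (-62*A + y**2) + A = (y**2 - 62*A) + A = y**2 - 61*A)
I = -1599890/189 (I = -5*((-1725 + 3418) + 1/189) = -5*(1693 + 1/189) = -5*319978/189 = -1599890/189 ≈ -8465.0)
Y(g(13, -14), a) + I = ((-118)**2 - 61*(-14)) - 1599890/189 = (13924 + 854) - 1599890/189 = 14778 - 1599890/189 = 1193152/189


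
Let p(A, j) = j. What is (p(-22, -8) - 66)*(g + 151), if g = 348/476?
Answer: -1336144/119 ≈ -11228.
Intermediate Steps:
g = 87/119 (g = 348*(1/476) = 87/119 ≈ 0.73109)
(p(-22, -8) - 66)*(g + 151) = (-8 - 66)*(87/119 + 151) = -74*18056/119 = -1336144/119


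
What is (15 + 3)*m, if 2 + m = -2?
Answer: -72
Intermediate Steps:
m = -4 (m = -2 - 2 = -4)
(15 + 3)*m = (15 + 3)*(-4) = 18*(-4) = -72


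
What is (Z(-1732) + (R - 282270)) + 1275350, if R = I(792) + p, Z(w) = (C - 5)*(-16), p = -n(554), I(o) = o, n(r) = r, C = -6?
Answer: 993494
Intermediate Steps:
p = -554 (p = -1*554 = -554)
Z(w) = 176 (Z(w) = (-6 - 5)*(-16) = -11*(-16) = 176)
R = 238 (R = 792 - 554 = 238)
(Z(-1732) + (R - 282270)) + 1275350 = (176 + (238 - 282270)) + 1275350 = (176 - 282032) + 1275350 = -281856 + 1275350 = 993494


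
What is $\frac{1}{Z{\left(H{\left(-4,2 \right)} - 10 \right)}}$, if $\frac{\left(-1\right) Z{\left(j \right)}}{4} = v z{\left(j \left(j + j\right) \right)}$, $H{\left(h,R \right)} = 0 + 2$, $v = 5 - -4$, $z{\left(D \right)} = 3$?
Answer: $- \frac{1}{108} \approx -0.0092593$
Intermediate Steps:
$v = 9$ ($v = 5 + 4 = 9$)
$H{\left(h,R \right)} = 2$
$Z{\left(j \right)} = -108$ ($Z{\left(j \right)} = - 4 \cdot 9 \cdot 3 = \left(-4\right) 27 = -108$)
$\frac{1}{Z{\left(H{\left(-4,2 \right)} - 10 \right)}} = \frac{1}{-108} = - \frac{1}{108}$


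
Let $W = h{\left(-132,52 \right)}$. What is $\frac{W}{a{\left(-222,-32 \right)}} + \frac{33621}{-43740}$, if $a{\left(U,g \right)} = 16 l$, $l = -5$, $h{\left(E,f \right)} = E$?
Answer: $\frac{1285}{1458} \approx 0.88134$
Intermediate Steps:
$W = -132$
$a{\left(U,g \right)} = -80$ ($a{\left(U,g \right)} = 16 \left(-5\right) = -80$)
$\frac{W}{a{\left(-222,-32 \right)}} + \frac{33621}{-43740} = - \frac{132}{-80} + \frac{33621}{-43740} = \left(-132\right) \left(- \frac{1}{80}\right) + 33621 \left(- \frac{1}{43740}\right) = \frac{33}{20} - \frac{11207}{14580} = \frac{1285}{1458}$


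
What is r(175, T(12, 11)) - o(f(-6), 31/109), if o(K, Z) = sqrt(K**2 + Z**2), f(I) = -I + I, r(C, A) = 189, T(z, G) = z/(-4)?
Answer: 20570/109 ≈ 188.72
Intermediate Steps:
T(z, G) = -z/4 (T(z, G) = z*(-1/4) = -z/4)
f(I) = 0
r(175, T(12, 11)) - o(f(-6), 31/109) = 189 - sqrt(0**2 + (31/109)**2) = 189 - sqrt(0 + (31*(1/109))**2) = 189 - sqrt(0 + (31/109)**2) = 189 - sqrt(0 + 961/11881) = 189 - sqrt(961/11881) = 189 - 1*31/109 = 189 - 31/109 = 20570/109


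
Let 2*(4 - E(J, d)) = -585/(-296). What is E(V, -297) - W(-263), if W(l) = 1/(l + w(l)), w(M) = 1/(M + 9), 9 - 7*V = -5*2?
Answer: 119260117/39547376 ≈ 3.0156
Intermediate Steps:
V = 19/7 (V = 9/7 - (-5)*2/7 = 9/7 - ⅐*(-10) = 9/7 + 10/7 = 19/7 ≈ 2.7143)
w(M) = 1/(9 + M)
E(J, d) = 1783/592 (E(J, d) = 4 - (-585)/(2*(-296)) = 4 - (-585)*(-1)/(2*296) = 4 - ½*585/296 = 4 - 585/592 = 1783/592)
W(l) = 1/(l + 1/(9 + l))
E(V, -297) - W(-263) = 1783/592 - (9 - 263)/(1 - 263*(9 - 263)) = 1783/592 - (-254)/(1 - 263*(-254)) = 1783/592 - (-254)/(1 + 66802) = 1783/592 - (-254)/66803 = 1783/592 - 1*(-254/66803) = 1783/592 + 254/66803 = 119260117/39547376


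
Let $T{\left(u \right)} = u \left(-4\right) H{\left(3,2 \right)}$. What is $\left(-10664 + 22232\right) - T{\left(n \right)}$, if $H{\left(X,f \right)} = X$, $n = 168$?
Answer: $13584$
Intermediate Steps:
$T{\left(u \right)} = - 12 u$ ($T{\left(u \right)} = u \left(-4\right) 3 = - 4 u 3 = - 12 u$)
$\left(-10664 + 22232\right) - T{\left(n \right)} = \left(-10664 + 22232\right) - \left(-12\right) 168 = 11568 - -2016 = 11568 + 2016 = 13584$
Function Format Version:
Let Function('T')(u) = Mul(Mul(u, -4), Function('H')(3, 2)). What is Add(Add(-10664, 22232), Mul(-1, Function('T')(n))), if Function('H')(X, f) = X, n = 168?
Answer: 13584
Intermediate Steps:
Function('T')(u) = Mul(-12, u) (Function('T')(u) = Mul(Mul(u, -4), 3) = Mul(Mul(-4, u), 3) = Mul(-12, u))
Add(Add(-10664, 22232), Mul(-1, Function('T')(n))) = Add(Add(-10664, 22232), Mul(-1, Mul(-12, 168))) = Add(11568, Mul(-1, -2016)) = Add(11568, 2016) = 13584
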